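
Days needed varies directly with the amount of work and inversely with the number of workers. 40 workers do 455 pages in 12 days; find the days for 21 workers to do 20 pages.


Days ∝ work / workers, so d₂ = d₁ × (m₁/m₂) × (w₂/w₁)
Workers factor (inverse): 40/21 ≈ 1.9048
Work factor (direct): 20/455 ≈ 0.0440
d₂ = 12 × 40/21 × 20/455 = (12 × 40 × 20) / (21 × 455) = 9600/9555
≈ 1.00 days

1.00 days


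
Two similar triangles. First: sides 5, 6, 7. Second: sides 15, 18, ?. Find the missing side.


Scale factor = 15/5 = 3
Missing side = 7 × 3
= 21.0

21.0


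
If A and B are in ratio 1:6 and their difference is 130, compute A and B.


Let A = 1k, B = 6k.
6k - 1k = 130
5k = 130 → k = 130/5 = 26
A = 1×26 = 26, B = 6×26 = 156
= A = 26, B = 156

A = 26, B = 156


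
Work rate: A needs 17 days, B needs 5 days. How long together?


Rate of A = 1/17 per day
Rate of B = 1/5 per day
Combined rate = 1/17 + 1/5 = 22/85 ≈ 0.2588 per day
Days = 1 / combined rate = 85/22
≈ 3.86 days

3.86 days


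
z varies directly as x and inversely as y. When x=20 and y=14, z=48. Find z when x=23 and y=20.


z = k·x/y
Solve for k using the known point: k = z·y/x = 48×14/20 = 672/20 = 33.6000
Now evaluate at x=23, y=20:
z = k × 23 / 20 = (672 × 23) / (20 × 20) = 15456/400
= 38.6400

38.6400


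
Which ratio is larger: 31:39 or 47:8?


31/39 = 0.7949
47/8 = 5.8750
0.7949 < 5.8750, so 31:39 is less
= 47:8

47:8


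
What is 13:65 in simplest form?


GCD(13, 65) = 13
13/13 : 65/13
= 1:5

1:5


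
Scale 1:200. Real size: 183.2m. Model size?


Model size = real / scale
= 183.2 / 200
= 0.9160 m

0.9160 m


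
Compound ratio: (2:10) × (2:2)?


Compound ratio = (2×2) : (10×2)
= 4:20
GCD = 4
= 1:5

1:5


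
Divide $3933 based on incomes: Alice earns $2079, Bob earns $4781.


Total income = 2079 + 4781 = $6860
Alice: $3933 × 2079/6860 = $1191.94
Bob: $3933 × 4781/6860 = $2741.06
= Alice: $1191.94, Bob: $2741.06

Alice: $1191.94, Bob: $2741.06


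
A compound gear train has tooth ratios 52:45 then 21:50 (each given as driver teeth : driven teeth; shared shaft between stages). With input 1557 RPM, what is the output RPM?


Stage 1: RPM_B = RPM_A × t_A/t_B = 1557 × 52/45 = 80964/45 = 1799.20
B and C share a shaft → RPM_C = RPM_B
Stage 2: RPM_D = RPM_C × t_C/t_D = RPM_A × (t_A×t_C)/(t_B×t_D)
Overall ratio = (52×21)/(45×50) = 1092/2250
RPM_D = 1557 × 1092/2250 = 1700244/2250
≈ 755.66 RPM

755.66 RPM


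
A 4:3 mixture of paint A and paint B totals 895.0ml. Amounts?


Total parts = 4 + 3 = 7
paint A: 895.0 × 4/7 = 511.4ml
paint B: 895.0 × 3/7 = 383.6ml
= 511.4ml and 383.6ml

511.4ml and 383.6ml


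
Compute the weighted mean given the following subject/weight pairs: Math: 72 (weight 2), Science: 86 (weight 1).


Numerator = 72×2 + 86×1
= 144 + 86
= 230
Total weight = 3
Weighted avg = 230/3
= 76.67

76.67


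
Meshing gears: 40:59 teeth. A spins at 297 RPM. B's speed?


Gear ratio = 40:59 = 40:59
RPM_B = RPM_A × (teeth_A / teeth_B)
= 297 × (40/59)
= 201.4 RPM

201.4 RPM


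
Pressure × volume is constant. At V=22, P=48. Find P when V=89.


Inverse proportion: x × y = constant
k = 22 × 48 = 1056
y₂ = k / 89 = 1056 / 89
= 11.87

11.87


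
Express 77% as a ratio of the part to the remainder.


77% means 77 parts out of 100; remainder = 23
Part : remainder = 77:23
GCD = 1
= 77:23

77:23


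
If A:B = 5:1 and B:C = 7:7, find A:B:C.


Match B: multiply A:B by 7 → 35:7
Multiply B:C by 1 → 7:7
Combined: 35:7:7
GCD = 7
= 5:1:1

5:1:1


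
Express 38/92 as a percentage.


Percentage = (part / whole) × 100
= (38 / 92) × 100
≈ 41.30%

41.30%


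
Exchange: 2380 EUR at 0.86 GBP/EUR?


Amount × rate = 2380 × 0.86
= 2046.80 GBP

2046.80 GBP


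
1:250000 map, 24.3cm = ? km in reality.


Real distance = map distance × scale
= 24.3cm × 250000
= 6075000 cm = 60750.0 m
= 60.750 km

60.750 km


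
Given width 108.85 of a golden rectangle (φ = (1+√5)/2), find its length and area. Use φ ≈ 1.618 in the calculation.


φ = (1 + √5) / 2 ≈ 1.618
Length = width × φ = 108.85 × 1.618 = 176.1193
≈ 176.12
Area = width × length = 108.85 × 176.1193 = 19170.585805 ≈ 19170.59
= Length: 176.12, Area: 19170.59

Length: 176.12, Area: 19170.59


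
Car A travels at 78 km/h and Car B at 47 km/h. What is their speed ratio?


Ratio = 78:47
GCD = 1
Simplified = 78:47
Time ratio (same distance) = 47:78
Speed ratio = 78:47

78:47


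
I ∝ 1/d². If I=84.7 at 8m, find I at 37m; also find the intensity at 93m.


I₁d₁² = I₂d₂²
I at 37m = 84.7 × (8/37)² = 84.7 × 64/1369 = 5420.8/1369 ≈ 3.9597
I at 93m = 84.7 × (8/93)² = 84.7 × 64/8649 = 5420.8/8649 ≈ 0.6268
= 3.9597 and 0.6268

3.9597 and 0.6268


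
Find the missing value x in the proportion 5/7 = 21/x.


Cross multiply: 5 × x = 7 × 21
5x = 147
x = 147 / 5
= 29.40

29.40


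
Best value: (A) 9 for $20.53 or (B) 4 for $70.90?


Deal A: $20.53/9 = $2.2811/unit
Deal B: $70.90/4 = $17.7250/unit
A is cheaper per unit
= Deal A

Deal A


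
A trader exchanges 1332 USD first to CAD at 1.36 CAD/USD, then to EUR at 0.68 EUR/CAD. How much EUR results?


Step 1: 1332 USD × 1.36 = 1811.52 CAD
Step 2: 1811.52 CAD × 0.68 = 1231.83 EUR
Implied rate USD→EUR = 1.36 × 0.68 = 0.9248
= 1231.83 EUR

1231.83 EUR


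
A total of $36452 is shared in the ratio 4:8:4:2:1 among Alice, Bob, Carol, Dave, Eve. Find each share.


Total parts = 4 + 8 + 4 + 2 + 1 = 19
Alice: 36452 × 4/19 = 7674.11
Bob: 36452 × 8/19 = 15348.21
Carol: 36452 × 4/19 = 7674.11
Dave: 36452 × 2/19 = 3837.05
Eve: 36452 × 1/19 = 1918.53
= Alice: $7674.11, Bob: $15348.21, Carol: $7674.11, Dave: $3837.05, Eve: $1918.53

Alice: $7674.11, Bob: $15348.21, Carol: $7674.11, Dave: $3837.05, Eve: $1918.53


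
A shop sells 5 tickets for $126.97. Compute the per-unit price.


Unit rate = total / quantity
= 126.97 / 5
= $25.39 per unit

$25.39 per unit


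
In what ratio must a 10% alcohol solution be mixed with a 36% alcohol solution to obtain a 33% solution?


Let x parts of 10% mix with y parts of 36%.
10x + 36y = 33(x + y)
10x + 36y = 33x + 33y
x(10 - 33) = y(33 - 36)
x/y = (36 - 33)/(33 - 10) = 3/23
Simplify: 3:23
= 3:23

3:23


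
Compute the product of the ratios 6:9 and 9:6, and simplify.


Compound ratio = (6×9) : (9×6)
= 54:54
GCD = 54
= 1:1

1:1


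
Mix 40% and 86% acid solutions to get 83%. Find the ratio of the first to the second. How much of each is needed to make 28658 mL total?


Let x parts of 40% mix with y parts of 86%.
40x + 86y = 83(x + y)
40x + 86y = 83x + 83y
x(40 - 83) = y(83 - 86)
x/y = (86 - 83)/(83 - 40) = 3/43
Simplify: 3:43
Total parts = 46; one part = 28658/46 = 623.00 mL
40% solution: 3×623.00 = 1869.00 mL
86% solution: 43×623.00 = 26789.00 mL
= ratio 3:43; 1869.00 mL and 26789.00 mL

ratio 3:43; 1869.00 mL and 26789.00 mL


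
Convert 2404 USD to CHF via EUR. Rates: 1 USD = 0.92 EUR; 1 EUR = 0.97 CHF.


Step 1: 2404 USD × 0.92 = 2211.68 EUR
Step 2: 2211.68 EUR × 0.97 = 2145.33 CHF
Implied rate USD→CHF = 0.92 × 0.97 = 0.8924
= 2145.33 CHF

2145.33 CHF


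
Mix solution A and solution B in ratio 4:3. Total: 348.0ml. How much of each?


Total parts = 4 + 3 = 7
solution A: 348.0 × 4/7 = 198.9ml
solution B: 348.0 × 3/7 = 149.1ml
= 198.9ml and 149.1ml

198.9ml and 149.1ml


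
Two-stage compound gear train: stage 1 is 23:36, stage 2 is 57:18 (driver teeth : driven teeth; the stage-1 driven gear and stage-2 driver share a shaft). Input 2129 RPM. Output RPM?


Stage 1: RPM_B = RPM_A × t_A/t_B = 2129 × 23/36 = 48967/36 ≈ 1360.19
B and C share a shaft → RPM_C = RPM_B
Stage 2: RPM_D = RPM_C × t_C/t_D = RPM_A × (t_A×t_C)/(t_B×t_D)
Overall ratio = (23×57)/(36×18) = 1311/648
RPM_D = 2129 × 1311/648 = 2791119/648
≈ 4307.28 RPM

4307.28 RPM


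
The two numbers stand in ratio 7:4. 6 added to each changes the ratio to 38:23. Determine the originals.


Let A = 7k, B = 4k.
(7k + 6) / (4k + 6) = 38/23
Cross-multiply: 23(7k + 6) = 38(4k + 6)
161k + 138 = 152k + 228
161k - 152k = 228 - 138
9k = 90
k = 90/9 = 10
A = 7×10 = 70, B = 4×10 = 40
= A = 70, B = 40

A = 70, B = 40


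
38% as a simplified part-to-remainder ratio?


38% means 38 parts out of 100; remainder = 62
Part : remainder = 38:62
GCD = 2
= 19:31

19:31


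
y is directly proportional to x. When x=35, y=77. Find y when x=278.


Direct proportion: y/x = constant
k = 77/35 = 2.2000
y₂ = k × 278 = 77 × 278 / 35 = 21406/35
= 611.60

611.60


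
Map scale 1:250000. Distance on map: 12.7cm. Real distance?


Real distance = map distance × scale
= 12.7cm × 250000
= 3175000 cm = 31750.0 m
= 31.750 km

31.750 km


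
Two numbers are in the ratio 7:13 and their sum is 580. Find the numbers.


Let A = 7k, B = 13k.
7k + 13k = 580
20k = 580 → k = 580/20 = 29
A = 7×29 = 203, B = 13×29 = 377
= A = 203, B = 377

A = 203, B = 377


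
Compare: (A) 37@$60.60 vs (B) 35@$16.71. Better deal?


Deal A: $60.60/37 = $1.6378/unit
Deal B: $16.71/35 = $0.4774/unit
B is cheaper per unit
= Deal B

Deal B


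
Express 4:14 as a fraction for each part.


Total parts = 4 + 14 = 18
First part: 4/18 = 2/9
Second part: 14/18 = 7/9
= 2/9 and 7/9

2/9 and 7/9


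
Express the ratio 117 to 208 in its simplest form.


GCD(117, 208) = 13
117/13 : 208/13
= 9:16

9:16


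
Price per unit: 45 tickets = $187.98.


Unit rate = total / quantity
= 187.98 / 45
= $4.18 per unit

$4.18 per unit


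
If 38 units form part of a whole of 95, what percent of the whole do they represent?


Percentage = (part / whole) × 100
= (38 / 95) × 100
= 40.00%

40.00%


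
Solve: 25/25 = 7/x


Cross multiply: 25 × x = 25 × 7
25x = 175
x = 175 / 25
= 7.00

7.00


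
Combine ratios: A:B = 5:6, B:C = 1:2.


Match B: multiply A:B by 1 → 5:6
Multiply B:C by 6 → 6:12
Combined: 5:6:12
GCD = 1
= 5:6:12

5:6:12


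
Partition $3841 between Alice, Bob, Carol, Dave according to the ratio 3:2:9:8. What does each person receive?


Total parts = 3 + 2 + 9 + 8 = 22
Alice: 3841 × 3/22 = 523.77
Bob: 3841 × 2/22 = 349.18
Carol: 3841 × 9/22 = 1571.32
Dave: 3841 × 8/22 = 1396.73
= Alice: $523.77, Bob: $349.18, Carol: $1571.32, Dave: $1396.73

Alice: $523.77, Bob: $349.18, Carol: $1571.32, Dave: $1396.73


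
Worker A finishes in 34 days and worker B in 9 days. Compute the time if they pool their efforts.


Rate of A = 1/34 per day
Rate of B = 1/9 per day
Combined rate = 1/34 + 1/9 = 43/306 ≈ 0.1405 per day
Days = 1 / combined rate = 306/43
≈ 7.12 days

7.12 days


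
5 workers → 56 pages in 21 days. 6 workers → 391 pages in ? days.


Days ∝ work / workers, so d₂ = d₁ × (m₁/m₂) × (w₂/w₁)
Workers factor (inverse): 5/6 ≈ 0.8333
Work factor (direct): 391/56 ≈ 6.9821
d₂ = 21 × 5/6 × 391/56 = (21 × 5 × 391) / (6 × 56) = 41055/336
≈ 122.19 days

122.19 days


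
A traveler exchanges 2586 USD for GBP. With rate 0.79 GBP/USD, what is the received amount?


Amount × rate = 2586 × 0.79
= 2042.94 GBP

2042.94 GBP


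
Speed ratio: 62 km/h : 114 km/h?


Ratio = 62:114
GCD = 2
Simplified = 31:57
Time ratio (same distance) = 57:31
Speed ratio = 31:57

31:57


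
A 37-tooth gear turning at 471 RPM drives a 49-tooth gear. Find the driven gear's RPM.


Gear ratio = 37:49 = 37:49
RPM_B = RPM_A × (teeth_A / teeth_B)
= 471 × (37/49)
= 355.7 RPM

355.7 RPM


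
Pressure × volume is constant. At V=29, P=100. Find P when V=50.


Inverse proportion: x × y = constant
k = 29 × 100 = 2900
y₂ = k / 50 = 2900 / 50
= 58.00

58.00


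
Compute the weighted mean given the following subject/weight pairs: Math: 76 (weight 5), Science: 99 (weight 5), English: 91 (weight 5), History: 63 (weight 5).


Numerator = 76×5 + 99×5 + 91×5 + 63×5
= 380 + 495 + 455 + 315
= 1645
Total weight = 20
Weighted avg = 1645/20
= 82.25

82.25


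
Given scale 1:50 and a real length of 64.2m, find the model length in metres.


Model size = real / scale
= 64.2 / 50
= 1.2840 m

1.2840 m


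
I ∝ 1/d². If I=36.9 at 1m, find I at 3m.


I₁d₁² = I₂d₂²
I₂ = I₁ × (d₁/d₂)²
= 36.9 × (1/3)²
= 36.9 × 1/9
= 36.9/9
= 4.1000

4.1000


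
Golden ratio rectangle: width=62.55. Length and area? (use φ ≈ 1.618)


φ = (1 + √5) / 2 ≈ 1.618
Length = width × φ = 62.55 × 1.618 = 101.2059
≈ 101.21
Area = width × length = 62.55 × 101.2059 = 6330.429045 ≈ 6330.43
= Length: 101.21, Area: 6330.43

Length: 101.21, Area: 6330.43


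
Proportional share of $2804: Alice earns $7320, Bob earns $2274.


Total income = 7320 + 2274 = $9594
Alice: $2804 × 7320/9594 = $2139.39
Bob: $2804 × 2274/9594 = $664.61
= Alice: $2139.39, Bob: $664.61

Alice: $2139.39, Bob: $664.61


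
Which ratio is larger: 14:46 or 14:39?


14/46 = 0.3043
14/39 = 0.3590
0.3043 < 0.3590, so 14:46 is less
= 14:39

14:39


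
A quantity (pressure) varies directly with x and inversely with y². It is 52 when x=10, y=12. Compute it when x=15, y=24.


z = k·x/y²
Solve for k using the known point: k = z·y²/x = 52×144/10 = 7488/10 = 748.8000
Now evaluate at x=15, y=24:
z = k × 15 / 576 = (7488 × 15) / (10 × 576) = 112320/5760
= 19.5000

19.5000


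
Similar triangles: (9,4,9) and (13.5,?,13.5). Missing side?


Scale factor = 13.5/9 = 1.5
Missing side = 4 × 1.5
= 6.0

6.0


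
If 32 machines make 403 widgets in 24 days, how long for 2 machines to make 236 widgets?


Days ∝ work / workers, so d₂ = d₁ × (m₁/m₂) × (w₂/w₁)
Workers factor (inverse): 32/2 = 16.0000
Work factor (direct): 236/403 ≈ 0.5856
d₂ = 24 × 32/2 × 236/403 = (24 × 32 × 236) / (2 × 403) = 181248/806
≈ 224.87 days

224.87 days


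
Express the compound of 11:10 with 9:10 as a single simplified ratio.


Compound ratio = (11×9) : (10×10)
= 99:100
GCD = 1
= 99:100

99:100


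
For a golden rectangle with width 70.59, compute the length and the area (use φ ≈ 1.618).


φ = (1 + √5) / 2 ≈ 1.618
Length = width × φ = 70.59 × 1.618 = 114.21462
≈ 114.21
Area = width × length = 70.59 × 114.21462 = 8062.4100258 ≈ 8062.41
= Length: 114.21, Area: 8062.41

Length: 114.21, Area: 8062.41


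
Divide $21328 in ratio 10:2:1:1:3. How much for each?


Total parts = 10 + 2 + 1 + 1 + 3 = 17
Part 1: 21328 × 10/17 = 12545.88
Part 2: 21328 × 2/17 = 2509.18
Part 3: 21328 × 1/17 = 1254.59
Part 4: 21328 × 1/17 = 1254.59
Part 5: 21328 × 3/17 = 3763.76
= Part 1: $12545.88, Part 2: $2509.18, Part 3: $1254.59, Part 4: $1254.59, Part 5: $3763.76

Part 1: $12545.88, Part 2: $2509.18, Part 3: $1254.59, Part 4: $1254.59, Part 5: $3763.76


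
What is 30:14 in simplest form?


GCD(30, 14) = 2
30/2 : 14/2
= 15:7

15:7


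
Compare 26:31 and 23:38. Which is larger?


26/31 = 0.8387
23/38 = 0.6053
0.8387 > 0.6053, so 26:31 is greater
= 26:31

26:31


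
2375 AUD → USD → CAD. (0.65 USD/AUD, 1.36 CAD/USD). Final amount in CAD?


Step 1: 2375 AUD × 0.65 = 1543.75 USD
Step 2: 1543.75 USD × 1.36 = 2099.50 CAD
Implied rate AUD→CAD = 0.65 × 1.36 = 0.8840
= 2099.50 CAD

2099.50 CAD


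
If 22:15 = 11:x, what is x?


Cross multiply: 22 × x = 15 × 11
22x = 165
x = 165 / 22
= 7.50

7.50


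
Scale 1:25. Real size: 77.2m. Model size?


Model size = real / scale
= 77.2 / 25
= 3.0880 m

3.0880 m


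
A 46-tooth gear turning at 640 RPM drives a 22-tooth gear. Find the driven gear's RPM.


Gear ratio = 46:22 = 23:11
RPM_B = RPM_A × (teeth_A / teeth_B)
= 640 × (46/22)
= 1338.2 RPM

1338.2 RPM


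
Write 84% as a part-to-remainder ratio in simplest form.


84% means 84 parts out of 100; remainder = 16
Part : remainder = 84:16
GCD = 4
= 21:4

21:4


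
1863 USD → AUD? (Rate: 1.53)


Amount × rate = 1863 × 1.53
= 2850.39 AUD

2850.39 AUD


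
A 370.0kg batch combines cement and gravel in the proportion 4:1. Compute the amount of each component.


Total parts = 4 + 1 = 5
cement: 370.0 × 4/5 = 296.0kg
gravel: 370.0 × 1/5 = 74.0kg
= 296.0kg and 74.0kg

296.0kg and 74.0kg


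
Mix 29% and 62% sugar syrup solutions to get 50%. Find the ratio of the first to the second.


Let x parts of 29% mix with y parts of 62%.
29x + 62y = 50(x + y)
29x + 62y = 50x + 50y
x(29 - 50) = y(50 - 62)
x/y = (62 - 50)/(50 - 29) = 12/21
Simplify: 4:7
= 4:7

4:7


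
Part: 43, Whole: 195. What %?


Percentage = (part / whole) × 100
= (43 / 195) × 100
≈ 22.05%

22.05%


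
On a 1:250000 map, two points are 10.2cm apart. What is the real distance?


Real distance = map distance × scale
= 10.2cm × 250000
= 2550000 cm = 25500.0 m
= 25.500 km

25.500 km


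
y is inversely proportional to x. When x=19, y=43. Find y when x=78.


Inverse proportion: x × y = constant
k = 19 × 43 = 817
y₂ = k / 78 = 817 / 78
= 10.47

10.47


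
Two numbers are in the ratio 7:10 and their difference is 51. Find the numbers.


Let A = 7k, B = 10k.
10k - 7k = 51
3k = 51 → k = 51/3 = 17
A = 7×17 = 119, B = 10×17 = 170
= A = 119, B = 170

A = 119, B = 170


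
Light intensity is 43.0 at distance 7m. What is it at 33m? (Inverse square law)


I₁d₁² = I₂d₂²
I₂ = I₁ × (d₁/d₂)²
= 43.0 × (7/33)²
= 43.0 × 49/1089
= 2107/1089
≈ 1.9348

1.9348


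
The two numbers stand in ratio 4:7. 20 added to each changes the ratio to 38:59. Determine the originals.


Let A = 4k, B = 7k.
(4k + 20) / (7k + 20) = 38/59
Cross-multiply: 59(4k + 20) = 38(7k + 20)
236k + 1180 = 266k + 760
236k - 266k = 760 - 1180
-30k = -420
k = -420/-30 = 14
A = 4×14 = 56, B = 7×14 = 98
= A = 56, B = 98

A = 56, B = 98


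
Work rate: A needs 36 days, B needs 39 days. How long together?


Rate of A = 1/36 per day
Rate of B = 1/39 per day
Combined rate = 1/36 + 1/39 = 75/1404 ≈ 0.0534 per day
Days = 1 / combined rate = 1404/75
= 18.72 days

18.72 days


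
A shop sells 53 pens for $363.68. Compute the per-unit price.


Unit rate = total / quantity
= 363.68 / 53
= $6.86 per unit

$6.86 per unit


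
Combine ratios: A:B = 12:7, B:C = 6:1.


Match B: multiply A:B by 6 → 72:42
Multiply B:C by 7 → 42:7
Combined: 72:42:7
GCD = 1
= 72:42:7

72:42:7


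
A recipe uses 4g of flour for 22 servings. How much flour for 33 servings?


Direct proportion: y/x = constant
k = 4/22 ≈ 0.1818
y₂ = k × 33 = 4 × 33 / 22 = 132/22
= 6.00

6.00


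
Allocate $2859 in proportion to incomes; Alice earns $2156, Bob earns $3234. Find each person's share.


Total income = 2156 + 3234 = $5390
Alice: $2859 × 2156/5390 = $1143.60
Bob: $2859 × 3234/5390 = $1715.40
= Alice: $1143.60, Bob: $1715.40

Alice: $1143.60, Bob: $1715.40


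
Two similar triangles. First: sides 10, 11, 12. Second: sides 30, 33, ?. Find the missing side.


Scale factor = 30/10 = 3
Missing side = 12 × 3
= 36.0

36.0


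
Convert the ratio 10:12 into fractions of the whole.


Total parts = 10 + 12 = 22
First part: 10/22 = 5/11
Second part: 12/22 = 6/11
= 5/11 and 6/11

5/11 and 6/11


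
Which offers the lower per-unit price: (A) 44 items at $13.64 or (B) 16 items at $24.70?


Deal A: $13.64/44 = $0.3100/unit
Deal B: $24.70/16 = $1.5438/unit
A is cheaper per unit
= Deal A

Deal A


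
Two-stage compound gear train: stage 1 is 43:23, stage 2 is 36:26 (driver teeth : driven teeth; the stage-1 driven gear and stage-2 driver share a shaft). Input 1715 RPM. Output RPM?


Stage 1: RPM_B = RPM_A × t_A/t_B = 1715 × 43/23 = 73745/23 ≈ 3206.30
B and C share a shaft → RPM_C = RPM_B
Stage 2: RPM_D = RPM_C × t_C/t_D = RPM_A × (t_A×t_C)/(t_B×t_D)
Overall ratio = (43×36)/(23×26) = 1548/598
RPM_D = 1715 × 1548/598 = 2654820/598
≈ 4439.50 RPM

4439.50 RPM


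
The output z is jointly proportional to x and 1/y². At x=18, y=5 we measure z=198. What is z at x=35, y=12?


z = k·x/y²
Solve for k using the known point: k = z·y²/x = 198×25/18 = 4950/18 = 275.0000
Now evaluate at x=35, y=12:
z = k × 35 / 144 = (4950 × 35) / (18 × 144) = 173250/2592
≈ 66.8403

66.8403


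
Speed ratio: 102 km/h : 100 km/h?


Ratio = 102:100
GCD = 2
Simplified = 51:50
Time ratio (same distance) = 50:51
Speed ratio = 51:50

51:50


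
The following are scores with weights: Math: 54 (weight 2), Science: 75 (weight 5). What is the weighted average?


Numerator = 54×2 + 75×5
= 108 + 375
= 483
Total weight = 7
Weighted avg = 483/7
= 69.00

69.00


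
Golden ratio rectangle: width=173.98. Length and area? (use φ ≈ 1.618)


φ = (1 + √5) / 2 ≈ 1.618
Length = width × φ = 173.98 × 1.618 = 281.49964
≈ 281.50
Area = width × length = 173.98 × 281.49964 = 48975.3073672 ≈ 48975.31
= Length: 281.50, Area: 48975.31

Length: 281.50, Area: 48975.31


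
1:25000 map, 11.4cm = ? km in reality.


Real distance = map distance × scale
= 11.4cm × 25000
= 285000 cm = 2850.0 m
= 2.850 km

2.850 km


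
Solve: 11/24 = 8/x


Cross multiply: 11 × x = 24 × 8
11x = 192
x = 192 / 11
= 17.45

17.45


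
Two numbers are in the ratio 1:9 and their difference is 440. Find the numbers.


Let A = 1k, B = 9k.
9k - 1k = 440
8k = 440 → k = 440/8 = 55
A = 1×55 = 55, B = 9×55 = 495
= A = 55, B = 495

A = 55, B = 495


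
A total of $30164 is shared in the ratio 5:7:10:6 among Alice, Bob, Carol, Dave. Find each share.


Total parts = 5 + 7 + 10 + 6 = 28
Alice: 30164 × 5/28 = 5386.43
Bob: 30164 × 7/28 = 7541.00
Carol: 30164 × 10/28 = 10772.86
Dave: 30164 × 6/28 = 6463.71
= Alice: $5386.43, Bob: $7541.00, Carol: $10772.86, Dave: $6463.71

Alice: $5386.43, Bob: $7541.00, Carol: $10772.86, Dave: $6463.71


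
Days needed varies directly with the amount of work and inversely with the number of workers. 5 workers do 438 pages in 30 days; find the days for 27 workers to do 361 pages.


Days ∝ work / workers, so d₂ = d₁ × (m₁/m₂) × (w₂/w₁)
Workers factor (inverse): 5/27 ≈ 0.1852
Work factor (direct): 361/438 ≈ 0.8242
d₂ = 30 × 5/27 × 361/438 = (30 × 5 × 361) / (27 × 438) = 54150/11826
≈ 4.58 days

4.58 days


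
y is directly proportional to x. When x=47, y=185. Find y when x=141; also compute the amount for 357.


Direct proportion: y/x = constant
k = 185/47 ≈ 3.9362
y at x=141: k × 141 = 185 × 141 / 47 = 26085/47 = 555.00
y at x=357: k × 357 = 185 × 357 / 47 = 66045/47 ≈ 1405.21
= 555.00 and 1405.21

555.00 and 1405.21


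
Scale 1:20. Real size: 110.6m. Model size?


Model size = real / scale
= 110.6 / 20
= 5.5300 m

5.5300 m


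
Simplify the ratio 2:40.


GCD(2, 40) = 2
2/2 : 40/2
= 1:20

1:20


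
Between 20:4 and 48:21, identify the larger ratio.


20/4 = 5.0000
48/21 = 2.2857
5.0000 > 2.2857, so 20:4 is greater
= 20:4

20:4


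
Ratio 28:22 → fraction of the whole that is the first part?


Total parts = 28 + 22 = 50
First part: 28/50 = 14/25
= 14/25

14/25


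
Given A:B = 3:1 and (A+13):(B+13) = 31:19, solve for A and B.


Let A = 3k, B = 1k.
(3k + 13) / (1k + 13) = 31/19
Cross-multiply: 19(3k + 13) = 31(1k + 13)
57k + 247 = 31k + 403
57k - 31k = 403 - 247
26k = 156
k = 156/26 = 6
A = 3×6 = 18, B = 1×6 = 6
= A = 18, B = 6

A = 18, B = 6


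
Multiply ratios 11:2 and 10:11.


Compound ratio = (11×10) : (2×11)
= 110:22
GCD = 22
= 5:1

5:1


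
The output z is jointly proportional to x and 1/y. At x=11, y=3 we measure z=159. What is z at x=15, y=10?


z = k·x/y
Solve for k using the known point: k = z·y/x = 159×3/11 = 477/11 ≈ 43.3636
Now evaluate at x=15, y=10:
z = k × 15 / 10 = (477 × 15) / (11 × 10) = 7155/110
≈ 65.0455

65.0455


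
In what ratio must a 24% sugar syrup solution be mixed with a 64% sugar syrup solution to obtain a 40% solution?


Let x parts of 24% mix with y parts of 64%.
24x + 64y = 40(x + y)
24x + 64y = 40x + 40y
x(24 - 40) = y(40 - 64)
x/y = (64 - 40)/(40 - 24) = 24/16
Simplify: 3:2
= 3:2

3:2


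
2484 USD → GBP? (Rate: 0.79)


Amount × rate = 2484 × 0.79
= 1962.36 GBP

1962.36 GBP


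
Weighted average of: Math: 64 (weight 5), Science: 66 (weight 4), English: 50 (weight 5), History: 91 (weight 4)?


Numerator = 64×5 + 66×4 + 50×5 + 91×4
= 320 + 264 + 250 + 364
= 1198
Total weight = 18
Weighted avg = 1198/18
= 66.56

66.56


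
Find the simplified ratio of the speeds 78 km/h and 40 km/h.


Ratio = 78:40
GCD = 2
Simplified = 39:20
Time ratio (same distance) = 20:39
Speed ratio = 39:20

39:20


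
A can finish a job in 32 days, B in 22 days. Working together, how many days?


Rate of A = 1/32 per day
Rate of B = 1/22 per day
Combined rate = 1/32 + 1/22 = 54/704 ≈ 0.0767 per day
Days = 1 / combined rate = 704/54
≈ 13.04 days

13.04 days


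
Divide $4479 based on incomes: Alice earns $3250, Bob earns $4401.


Total income = 3250 + 4401 = $7651
Alice: $4479 × 3250/7651 = $1902.59
Bob: $4479 × 4401/7651 = $2576.41
= Alice: $1902.59, Bob: $2576.41

Alice: $1902.59, Bob: $2576.41


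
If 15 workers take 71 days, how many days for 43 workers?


Inverse proportion: x × y = constant
k = 15 × 71 = 1065
y₂ = k / 43 = 1065 / 43
= 24.77

24.77


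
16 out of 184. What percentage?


Percentage = (part / whole) × 100
= (16 / 184) × 100
≈ 8.70%

8.70%


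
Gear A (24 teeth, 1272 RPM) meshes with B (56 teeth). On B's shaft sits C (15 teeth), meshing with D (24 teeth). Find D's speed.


Stage 1: RPM_B = RPM_A × t_A/t_B = 1272 × 24/56 = 30528/56 ≈ 545.14
B and C share a shaft → RPM_C = RPM_B
Stage 2: RPM_D = RPM_C × t_C/t_D = RPM_A × (t_A×t_C)/(t_B×t_D)
Overall ratio = (24×15)/(56×24) = 360/1344
RPM_D = 1272 × 360/1344 = 457920/1344
≈ 340.71 RPM

340.71 RPM


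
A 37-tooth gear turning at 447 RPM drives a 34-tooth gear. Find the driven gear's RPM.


Gear ratio = 37:34 = 37:34
RPM_B = RPM_A × (teeth_A / teeth_B)
= 447 × (37/34)
= 486.4 RPM

486.4 RPM


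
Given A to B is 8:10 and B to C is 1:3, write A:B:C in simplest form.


Match B: multiply A:B by 1 → 8:10
Multiply B:C by 10 → 10:30
Combined: 8:10:30
GCD = 2
= 4:5:15

4:5:15


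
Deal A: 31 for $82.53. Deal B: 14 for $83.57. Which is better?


Deal A: $82.53/31 = $2.6623/unit
Deal B: $83.57/14 = $5.9693/unit
A is cheaper per unit
= Deal A

Deal A


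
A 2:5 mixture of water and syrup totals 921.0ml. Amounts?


Total parts = 2 + 5 = 7
water: 921.0 × 2/7 = 263.1ml
syrup: 921.0 × 5/7 = 657.9ml
= 263.1ml and 657.9ml

263.1ml and 657.9ml


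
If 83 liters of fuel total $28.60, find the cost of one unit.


Unit rate = total / quantity
= 28.60 / 83
= $0.34 per unit

$0.34 per unit


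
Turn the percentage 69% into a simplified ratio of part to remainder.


69% means 69 parts out of 100; remainder = 31
Part : remainder = 69:31
GCD = 1
= 69:31

69:31


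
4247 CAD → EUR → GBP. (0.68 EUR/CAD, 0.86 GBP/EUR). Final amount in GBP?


Step 1: 4247 CAD × 0.68 = 2887.96 EUR
Step 2: 2887.96 EUR × 0.86 = 2483.65 GBP
Implied rate CAD→GBP = 0.68 × 0.86 = 0.5848
= 2483.65 GBP

2483.65 GBP


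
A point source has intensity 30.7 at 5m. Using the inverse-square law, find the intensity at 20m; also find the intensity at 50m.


I₁d₁² = I₂d₂²
I at 20m = 30.7 × (5/20)² = 30.7 × 25/400 = 767.5/400 ≈ 1.9188
I at 50m = 30.7 × (5/50)² = 30.7 × 25/2500 = 767.5/2500 = 0.3070
= 1.9188 and 0.3070

1.9188 and 0.3070


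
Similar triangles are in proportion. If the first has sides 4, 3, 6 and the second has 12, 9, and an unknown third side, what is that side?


Scale factor = 12/4 = 3
Missing side = 6 × 3
= 18.0

18.0


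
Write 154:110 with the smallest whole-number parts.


GCD(154, 110) = 22
154/22 : 110/22
= 7:5

7:5


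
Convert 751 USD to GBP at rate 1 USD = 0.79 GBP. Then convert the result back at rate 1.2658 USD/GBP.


Amount × rate = 751 × 0.79 = 593.29 GBP
Round-trip: 593.29 × 1.2658 = 750.99 USD
= 593.29 GBP, then 750.99 USD

593.29 GBP, then 750.99 USD


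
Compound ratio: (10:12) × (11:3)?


Compound ratio = (10×11) : (12×3)
= 110:36
GCD = 2
= 55:18

55:18


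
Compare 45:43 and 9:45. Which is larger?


45/43 = 1.0465
9/45 = 0.2000
1.0465 > 0.2000, so 45:43 is greater
= 45:43

45:43


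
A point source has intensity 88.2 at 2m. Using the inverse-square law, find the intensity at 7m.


I₁d₁² = I₂d₂²
I₂ = I₁ × (d₁/d₂)²
= 88.2 × (2/7)²
= 88.2 × 4/49
= 352.8/49
= 7.2000

7.2000


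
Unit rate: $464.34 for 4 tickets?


Unit rate = total / quantity
= 464.34 / 4
= $116.09 per unit

$116.09 per unit


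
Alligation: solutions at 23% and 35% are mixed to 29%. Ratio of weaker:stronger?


Let x parts of 23% mix with y parts of 35%.
23x + 35y = 29(x + y)
23x + 35y = 29x + 29y
x(23 - 29) = y(29 - 35)
x/y = (35 - 29)/(29 - 23) = 6/6
Simplify: 1:1
= 1:1

1:1


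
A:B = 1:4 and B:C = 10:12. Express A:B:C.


Match B: multiply A:B by 10 → 10:40
Multiply B:C by 4 → 40:48
Combined: 10:40:48
GCD = 2
= 5:20:24

5:20:24


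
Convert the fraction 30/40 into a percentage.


Percentage = (part / whole) × 100
= (30 / 40) × 100
= 75.00%

75.00%


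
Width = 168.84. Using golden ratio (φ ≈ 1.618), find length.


φ = (1 + √5) / 2 ≈ 1.618
Length = width × φ = 168.84 × 1.618 = 273.18312
≈ 273.18

273.18


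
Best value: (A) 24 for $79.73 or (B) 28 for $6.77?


Deal A: $79.73/24 = $3.3221/unit
Deal B: $6.77/28 = $0.2418/unit
B is cheaper per unit
= Deal B

Deal B


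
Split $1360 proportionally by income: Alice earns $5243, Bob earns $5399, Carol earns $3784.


Total income = 5243 + 5399 + 3784 = $14426
Alice: $1360 × 5243/14426 = $494.28
Bob: $1360 × 5399/14426 = $508.99
Carol: $1360 × 3784/14426 = $356.73
= Alice: $494.28, Bob: $508.99, Carol: $356.73

Alice: $494.28, Bob: $508.99, Carol: $356.73


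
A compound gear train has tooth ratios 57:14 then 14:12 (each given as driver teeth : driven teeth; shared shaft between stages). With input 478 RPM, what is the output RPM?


Stage 1: RPM_B = RPM_A × t_A/t_B = 478 × 57/14 = 27246/14 ≈ 1946.14
B and C share a shaft → RPM_C = RPM_B
Stage 2: RPM_D = RPM_C × t_C/t_D = RPM_A × (t_A×t_C)/(t_B×t_D)
Overall ratio = (57×14)/(14×12) = 798/168
RPM_D = 478 × 798/168 = 381444/168
= 2270.50 RPM

2270.50 RPM


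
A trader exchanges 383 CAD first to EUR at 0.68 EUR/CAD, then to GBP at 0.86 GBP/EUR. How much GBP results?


Step 1: 383 CAD × 0.68 = 260.44 EUR
Step 2: 260.44 EUR × 0.86 = 223.98 GBP
Implied rate CAD→GBP = 0.68 × 0.86 = 0.5848
= 223.98 GBP

223.98 GBP


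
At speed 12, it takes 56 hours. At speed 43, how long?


Inverse proportion: x × y = constant
k = 12 × 56 = 672
y₂ = k / 43 = 672 / 43
= 15.63

15.63


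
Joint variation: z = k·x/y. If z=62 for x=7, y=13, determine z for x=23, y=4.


z = k·x/y
Solve for k using the known point: k = z·y/x = 62×13/7 = 806/7 ≈ 115.1429
Now evaluate at x=23, y=4:
z = k × 23 / 4 = (806 × 23) / (7 × 4) = 18538/28
≈ 662.0714

662.0714


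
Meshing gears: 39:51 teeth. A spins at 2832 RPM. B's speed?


Gear ratio = 39:51 = 13:17
RPM_B = RPM_A × (teeth_A / teeth_B)
= 2832 × (39/51)
= 2165.6 RPM

2165.6 RPM


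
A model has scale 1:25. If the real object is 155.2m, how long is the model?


Model size = real / scale
= 155.2 / 25
= 6.2080 m

6.2080 m


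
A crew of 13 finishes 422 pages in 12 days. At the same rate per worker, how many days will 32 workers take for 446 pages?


Days ∝ work / workers, so d₂ = d₁ × (m₁/m₂) × (w₂/w₁)
Workers factor (inverse): 13/32 ≈ 0.4063
Work factor (direct): 446/422 ≈ 1.0569
d₂ = 12 × 13/32 × 446/422 = (12 × 13 × 446) / (32 × 422) = 69576/13504
≈ 5.15 days

5.15 days


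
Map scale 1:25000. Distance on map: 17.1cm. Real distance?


Real distance = map distance × scale
= 17.1cm × 25000
= 427500 cm = 4275.0 m
= 4.275 km

4.275 km


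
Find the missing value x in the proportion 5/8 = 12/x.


Cross multiply: 5 × x = 8 × 12
5x = 96
x = 96 / 5
= 19.20

19.20


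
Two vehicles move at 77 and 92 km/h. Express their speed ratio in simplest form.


Ratio = 77:92
GCD = 1
Simplified = 77:92
Time ratio (same distance) = 92:77
Speed ratio = 77:92

77:92


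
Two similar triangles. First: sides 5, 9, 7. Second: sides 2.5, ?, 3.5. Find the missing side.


Scale factor = 2.5/5 = 0.5
Missing side = 9 × 0.5
= 4.5

4.5


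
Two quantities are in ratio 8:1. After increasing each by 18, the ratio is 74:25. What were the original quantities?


Let A = 8k, B = 1k.
(8k + 18) / (1k + 18) = 74/25
Cross-multiply: 25(8k + 18) = 74(1k + 18)
200k + 450 = 74k + 1332
200k - 74k = 1332 - 450
126k = 882
k = 882/126 = 7
A = 8×7 = 56, B = 1×7 = 7
= A = 56, B = 7

A = 56, B = 7


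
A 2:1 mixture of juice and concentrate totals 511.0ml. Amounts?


Total parts = 2 + 1 = 3
juice: 511.0 × 2/3 = 340.7ml
concentrate: 511.0 × 1/3 = 170.3ml
= 340.7ml and 170.3ml

340.7ml and 170.3ml


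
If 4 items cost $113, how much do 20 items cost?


Direct proportion: y/x = constant
k = 113/4 = 28.2500
y₂ = k × 20 = 113 × 20 / 4 = 2260/4
= 565.00

565.00


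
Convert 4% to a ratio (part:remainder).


4% means 4 parts out of 100; remainder = 96
Part : remainder = 4:96
GCD = 4
= 1:24

1:24


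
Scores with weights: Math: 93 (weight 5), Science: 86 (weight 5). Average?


Numerator = 93×5 + 86×5
= 465 + 430
= 895
Total weight = 10
Weighted avg = 895/10
= 89.50

89.50


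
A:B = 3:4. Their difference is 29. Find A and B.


Let A = 3k, B = 4k.
4k - 3k = 29
1k = 29 → k = 29/1 = 29
A = 3×29 = 87, B = 4×29 = 116
= A = 87, B = 116

A = 87, B = 116


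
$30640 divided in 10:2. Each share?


Total parts = 10 + 2 = 12
Part 1: 30640 × 10/12 = 25533.33
Part 2: 30640 × 2/12 = 5106.67
= Part 1: $25533.33, Part 2: $5106.67

Part 1: $25533.33, Part 2: $5106.67


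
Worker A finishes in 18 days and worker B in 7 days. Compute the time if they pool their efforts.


Rate of A = 1/18 per day
Rate of B = 1/7 per day
Combined rate = 1/18 + 1/7 = 25/126 ≈ 0.1984 per day
Days = 1 / combined rate = 126/25
= 5.04 days

5.04 days


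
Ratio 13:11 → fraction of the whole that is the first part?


Total parts = 13 + 11 = 24
First part: 13/24 = 13/24
= 13/24

13/24


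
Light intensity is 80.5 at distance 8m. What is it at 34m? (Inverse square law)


I₁d₁² = I₂d₂²
I₂ = I₁ × (d₁/d₂)²
= 80.5 × (8/34)²
= 80.5 × 64/1156
= 5152/1156
≈ 4.4567

4.4567


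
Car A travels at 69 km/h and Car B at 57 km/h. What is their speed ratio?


Ratio = 69:57
GCD = 3
Simplified = 23:19
Time ratio (same distance) = 19:23
Speed ratio = 23:19

23:19


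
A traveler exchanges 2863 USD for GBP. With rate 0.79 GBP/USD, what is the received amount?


Amount × rate = 2863 × 0.79
= 2261.77 GBP

2261.77 GBP


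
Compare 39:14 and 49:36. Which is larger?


39/14 = 2.7857
49/36 = 1.3611
2.7857 > 1.3611, so 39:14 is greater
= 39:14

39:14


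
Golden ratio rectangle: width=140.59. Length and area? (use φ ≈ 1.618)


φ = (1 + √5) / 2 ≈ 1.618
Length = width × φ = 140.59 × 1.618 = 227.47462
≈ 227.47
Area = width × length = 140.59 × 227.47462 = 31980.6568258 ≈ 31980.66
= Length: 227.47, Area: 31980.66

Length: 227.47, Area: 31980.66


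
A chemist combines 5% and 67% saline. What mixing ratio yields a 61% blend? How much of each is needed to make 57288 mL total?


Let x parts of 5% mix with y parts of 67%.
5x + 67y = 61(x + y)
5x + 67y = 61x + 61y
x(5 - 61) = y(61 - 67)
x/y = (67 - 61)/(61 - 5) = 6/56
Simplify: 3:28
Total parts = 31; one part = 57288/31 = 1848.00 mL
5% solution: 3×1848.00 = 5544.00 mL
67% solution: 28×1848.00 = 51744.00 mL
= ratio 3:28; 5544.00 mL and 51744.00 mL

ratio 3:28; 5544.00 mL and 51744.00 mL


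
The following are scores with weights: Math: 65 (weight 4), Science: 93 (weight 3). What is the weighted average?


Numerator = 65×4 + 93×3
= 260 + 279
= 539
Total weight = 7
Weighted avg = 539/7
= 77.00

77.00


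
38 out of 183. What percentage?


Percentage = (part / whole) × 100
= (38 / 183) × 100
≈ 20.77%

20.77%


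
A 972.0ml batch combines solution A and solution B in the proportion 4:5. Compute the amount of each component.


Total parts = 4 + 5 = 9
solution A: 972.0 × 4/9 = 432.0ml
solution B: 972.0 × 5/9 = 540.0ml
= 432.0ml and 540.0ml

432.0ml and 540.0ml


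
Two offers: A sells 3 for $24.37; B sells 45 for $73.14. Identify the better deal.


Deal A: $24.37/3 = $8.1233/unit
Deal B: $73.14/45 = $1.6253/unit
B is cheaper per unit
= Deal B

Deal B


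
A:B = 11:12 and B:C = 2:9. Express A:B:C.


Match B: multiply A:B by 2 → 22:24
Multiply B:C by 12 → 24:108
Combined: 22:24:108
GCD = 2
= 11:12:54

11:12:54


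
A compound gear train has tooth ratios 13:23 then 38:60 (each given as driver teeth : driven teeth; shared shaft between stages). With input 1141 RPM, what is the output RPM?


Stage 1: RPM_B = RPM_A × t_A/t_B = 1141 × 13/23 = 14833/23 ≈ 644.91
B and C share a shaft → RPM_C = RPM_B
Stage 2: RPM_D = RPM_C × t_C/t_D = RPM_A × (t_A×t_C)/(t_B×t_D)
Overall ratio = (13×38)/(23×60) = 494/1380
RPM_D = 1141 × 494/1380 = 563654/1380
≈ 408.44 RPM

408.44 RPM


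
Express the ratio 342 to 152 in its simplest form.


GCD(342, 152) = 38
342/38 : 152/38
= 9:4

9:4


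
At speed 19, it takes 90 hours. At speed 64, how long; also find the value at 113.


Inverse proportion: x × y = constant
k = 19 × 90 = 1710
At x=64: k/64 = 26.72
At x=113: k/113 = 15.13
= 26.72 and 15.13

26.72 and 15.13


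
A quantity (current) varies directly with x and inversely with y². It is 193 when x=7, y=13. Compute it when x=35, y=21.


z = k·x/y²
Solve for k using the known point: k = z·y²/x = 193×169/7 = 32617/7 ≈ 4659.5714
Now evaluate at x=35, y=21:
z = k × 35 / 441 = (32617 × 35) / (7 × 441) = 1141595/3087
≈ 369.8073

369.8073


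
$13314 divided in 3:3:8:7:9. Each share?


Total parts = 3 + 3 + 8 + 7 + 9 = 30
Part 1: 13314 × 3/30 = 1331.40
Part 2: 13314 × 3/30 = 1331.40
Part 3: 13314 × 8/30 = 3550.40
Part 4: 13314 × 7/30 = 3106.60
Part 5: 13314 × 9/30 = 3994.20
= Part 1: $1331.40, Part 2: $1331.40, Part 3: $3550.40, Part 4: $3106.60, Part 5: $3994.20

Part 1: $1331.40, Part 2: $1331.40, Part 3: $3550.40, Part 4: $3106.60, Part 5: $3994.20


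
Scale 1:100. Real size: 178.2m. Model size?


Model size = real / scale
= 178.2 / 100
= 1.7820 m

1.7820 m


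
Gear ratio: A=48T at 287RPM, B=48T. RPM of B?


Gear ratio = 48:48 = 1:1
RPM_B = RPM_A × (teeth_A / teeth_B)
= 287 × (48/48)
= 287.0 RPM

287.0 RPM


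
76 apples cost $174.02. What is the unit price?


Unit rate = total / quantity
= 174.02 / 76
= $2.29 per unit

$2.29 per unit


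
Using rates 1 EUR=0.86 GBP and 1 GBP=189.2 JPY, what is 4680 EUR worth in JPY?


Step 1: 4680 EUR × 0.86 = 4024.80 GBP
Step 2: 4024.80 GBP × 189.2 = 761492.16 JPY
Implied rate EUR→JPY = 0.86 × 189.2 = 162.7120
= 761492.16 JPY

761492.16 JPY


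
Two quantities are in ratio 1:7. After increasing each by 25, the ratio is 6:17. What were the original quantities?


Let A = 1k, B = 7k.
(1k + 25) / (7k + 25) = 6/17
Cross-multiply: 17(1k + 25) = 6(7k + 25)
17k + 425 = 42k + 150
17k - 42k = 150 - 425
-25k = -275
k = -275/-25 = 11
A = 1×11 = 11, B = 7×11 = 77
= A = 11, B = 77

A = 11, B = 77


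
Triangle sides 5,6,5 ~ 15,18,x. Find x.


Scale factor = 15/5 = 3
Missing side = 5 × 3
= 15.0

15.0


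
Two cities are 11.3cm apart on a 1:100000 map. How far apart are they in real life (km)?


Real distance = map distance × scale
= 11.3cm × 100000
= 1130000 cm = 11300.0 m
= 11.300 km

11.300 km
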